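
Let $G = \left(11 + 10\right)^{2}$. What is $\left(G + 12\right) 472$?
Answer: $213816$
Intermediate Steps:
$G = 441$ ($G = 21^{2} = 441$)
$\left(G + 12\right) 472 = \left(441 + 12\right) 472 = 453 \cdot 472 = 213816$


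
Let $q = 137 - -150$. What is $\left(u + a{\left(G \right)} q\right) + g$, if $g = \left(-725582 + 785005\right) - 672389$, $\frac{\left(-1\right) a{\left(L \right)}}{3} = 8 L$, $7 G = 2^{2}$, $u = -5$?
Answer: $-616907$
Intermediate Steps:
$G = \frac{4}{7}$ ($G = \frac{2^{2}}{7} = \frac{1}{7} \cdot 4 = \frac{4}{7} \approx 0.57143$)
$q = 287$ ($q = 137 + 150 = 287$)
$a{\left(L \right)} = - 24 L$ ($a{\left(L \right)} = - 3 \cdot 8 L = - 24 L$)
$g = -612966$ ($g = 59423 - 672389 = -612966$)
$\left(u + a{\left(G \right)} q\right) + g = \left(-5 + \left(-24\right) \frac{4}{7} \cdot 287\right) - 612966 = \left(-5 - 3936\right) - 612966 = -3941 - 612966 = -616907$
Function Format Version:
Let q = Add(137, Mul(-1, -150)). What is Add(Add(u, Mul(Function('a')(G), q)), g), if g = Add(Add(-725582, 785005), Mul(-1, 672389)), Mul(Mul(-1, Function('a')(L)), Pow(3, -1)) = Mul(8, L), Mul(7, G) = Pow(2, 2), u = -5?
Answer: -616907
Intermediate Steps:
G = Rational(4, 7) (G = Mul(Rational(1, 7), Pow(2, 2)) = Mul(Rational(1, 7), 4) = Rational(4, 7) ≈ 0.57143)
q = 287 (q = Add(137, 150) = 287)
Function('a')(L) = Mul(-24, L) (Function('a')(L) = Mul(-3, Mul(8, L)) = Mul(-24, L))
g = -612966 (g = Add(59423, -672389) = -612966)
Add(Add(u, Mul(Function('a')(G), q)), g) = Add(Add(-5, Mul(Mul(-24, Rational(4, 7)), 287)), -612966) = Add(Add(-5, Mul(Rational(-96, 7), 287)), -612966) = Add(Add(-5, -3936), -612966) = Add(-3941, -612966) = -616907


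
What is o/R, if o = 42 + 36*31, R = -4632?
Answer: -¼ ≈ -0.25000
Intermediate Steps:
o = 1158 (o = 42 + 1116 = 1158)
o/R = 1158/(-4632) = 1158*(-1/4632) = -¼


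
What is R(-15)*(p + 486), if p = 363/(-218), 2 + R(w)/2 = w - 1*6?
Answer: -2428455/109 ≈ -22279.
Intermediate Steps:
R(w) = -16 + 2*w (R(w) = -4 + 2*(w - 1*6) = -4 + 2*(w - 6) = -4 + 2*(-6 + w) = -4 + (-12 + 2*w) = -16 + 2*w)
p = -363/218 (p = 363*(-1/218) = -363/218 ≈ -1.6651)
R(-15)*(p + 486) = (-16 + 2*(-15))*(-363/218 + 486) = (-16 - 30)*(105585/218) = -46*105585/218 = -2428455/109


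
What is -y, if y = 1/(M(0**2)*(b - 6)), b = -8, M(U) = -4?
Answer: -1/56 ≈ -0.017857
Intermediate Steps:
y = 1/56 (y = 1/(-4*(-8 - 6)) = 1/(-4*(-14)) = 1/56 ≈ 0.017857)
-y = -1*1/56 = -1/56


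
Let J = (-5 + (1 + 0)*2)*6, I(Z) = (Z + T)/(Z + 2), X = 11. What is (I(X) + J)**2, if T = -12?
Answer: 55225/169 ≈ 326.78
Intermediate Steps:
I(Z) = (-12 + Z)/(2 + Z) (I(Z) = (Z - 12)/(Z + 2) = (-12 + Z)/(2 + Z))
J = -18 (J = (-5 + 1*2)*6 = (-5 + 2)*6 = -3*6 = -18)
(I(X) + J)**2 = ((-12 + 11)/(2 + 11) - 18)**2 = (-1/13 - 18)**2 = (-235/13)**2 = 55225/169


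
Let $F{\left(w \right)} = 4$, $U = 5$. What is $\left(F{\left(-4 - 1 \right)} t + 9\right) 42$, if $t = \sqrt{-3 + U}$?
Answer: $378 + 168 \sqrt{2} \approx 615.59$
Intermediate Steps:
$t = \sqrt{2}$ ($t = \sqrt{-3 + 5} = \sqrt{2} \approx 1.4142$)
$\left(F{\left(-4 - 1 \right)} t + 9\right) 42 = \left(4 \sqrt{2} + 9\right) 42 = \left(9 + 4 \sqrt{2}\right) 42 = 378 + 168 \sqrt{2}$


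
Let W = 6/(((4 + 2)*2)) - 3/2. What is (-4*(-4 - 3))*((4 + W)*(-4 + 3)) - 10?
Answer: -94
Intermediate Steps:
W = -1 (W = 6/((6*2)) - 3*½ = 6/12 - 3/2 = 6*(1/12) - 3/2 = ½ - 3/2 = -1)
(-4*(-4 - 3))*((4 + W)*(-4 + 3)) - 10 = (-4*(-4 - 3))*((4 - 1)*(-4 + 3)) - 10 = (-4*(-7))*(3*(-1)) - 10 = 28*(-3) - 10 = -84 - 10 = -94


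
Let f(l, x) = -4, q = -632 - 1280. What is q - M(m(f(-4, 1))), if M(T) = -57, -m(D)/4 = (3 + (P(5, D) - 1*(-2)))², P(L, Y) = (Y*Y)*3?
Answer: -1855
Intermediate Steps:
q = -1912
P(L, Y) = 3*Y² (P(L, Y) = Y²*3 = 3*Y²)
m(D) = -4*(5 + 3*D²)² (m(D) = -4*(3 + (3*D² - 1*(-2)))² = -4*(3 + (3*D² + 2))² = -4*(3 + (2 + 3*D²))² = -4*(5 + 3*D²)²)
q - M(m(f(-4, 1))) = -1912 - 1*(-57) = -1912 + 57 = -1855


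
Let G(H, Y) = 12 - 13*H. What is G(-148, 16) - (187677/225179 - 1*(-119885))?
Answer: -26559825548/225179 ≈ -1.1795e+5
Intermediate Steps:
G(-148, 16) - (187677/225179 - 1*(-119885)) = (12 - 13*(-148)) - (187677/225179 - 1*(-119885)) = (12 + 1924) - (187677*(1/225179) + 119885) = 1936 - (187677/225179 + 119885) = 1936 - 1*26995772092/225179 = 1936 - 26995772092/225179 = -26559825548/225179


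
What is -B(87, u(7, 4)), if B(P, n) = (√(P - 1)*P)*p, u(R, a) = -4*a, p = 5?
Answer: -435*√86 ≈ -4034.0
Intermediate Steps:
B(P, n) = 5*P*√(-1 + P) (B(P, n) = (√(P - 1)*P)*5 = (√(-1 + P)*P)*5 = (P*√(-1 + P))*5 = 5*P*√(-1 + P))
-B(87, u(7, 4)) = -5*87*√(-1 + 87) = -5*87*√86 = -435*√86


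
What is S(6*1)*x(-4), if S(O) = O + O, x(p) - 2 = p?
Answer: -24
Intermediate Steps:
x(p) = 2 + p
S(O) = 2*O
S(6*1)*x(-4) = (2*(6*1))*(2 - 4) = (2*6)*(-2) = 12*(-2) = -24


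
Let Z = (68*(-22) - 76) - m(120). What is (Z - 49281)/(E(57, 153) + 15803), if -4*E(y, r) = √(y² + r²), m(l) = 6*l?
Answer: -6520064952/1997865143 - 309438*√2962/1997865143 ≈ -3.2719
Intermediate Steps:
E(y, r) = -√(r² + y²)/4 (E(y, r) = -√(y² + r²)/4 = -√(r² + y²)/4)
Z = -2292 (Z = (68*(-22) - 76) - 6*120 = (-1496 - 76) - 1*720 = -1572 - 720 = -2292)
(Z - 49281)/(E(57, 153) + 15803) = (-2292 - 49281)/(-√(153² + 57²)/4 + 15803) = -51573/(-√(23409 + 3249)/4 + 15803) = -51573/(-3*√2962/4 + 15803) = -51573/(15803 - 3*√2962/4)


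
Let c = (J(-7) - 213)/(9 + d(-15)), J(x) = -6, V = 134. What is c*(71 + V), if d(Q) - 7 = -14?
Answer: -44895/2 ≈ -22448.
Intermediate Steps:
d(Q) = -7 (d(Q) = 7 - 14 = -7)
c = -219/2 (c = (-6 - 213)/(9 - 7) = -219/2 ≈ -109.50)
c*(71 + V) = -219*(71 + 134)/2 = -219/2*205 = -44895/2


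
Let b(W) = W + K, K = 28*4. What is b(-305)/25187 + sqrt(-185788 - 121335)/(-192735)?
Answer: -193/25187 - I*sqrt(307123)/192735 ≈ -0.0076627 - 0.0028754*I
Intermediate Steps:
K = 112
b(W) = 112 + W (b(W) = W + 112 = 112 + W)
b(-305)/25187 + sqrt(-185788 - 121335)/(-192735) = (112 - 305)/25187 + sqrt(-185788 - 121335)/(-192735) = -193*1/25187 + sqrt(-307123)*(-1/192735) = -193/25187 + (I*sqrt(307123))*(-1/192735) = -193/25187 - I*sqrt(307123)/192735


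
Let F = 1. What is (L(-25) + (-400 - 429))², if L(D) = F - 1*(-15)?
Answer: 660969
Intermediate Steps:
L(D) = 16 (L(D) = 1 - 1*(-15) = 1 + 15 = 16)
(L(-25) + (-400 - 429))² = (16 + (-400 - 429))² = (16 - 829)² = (-813)² = 660969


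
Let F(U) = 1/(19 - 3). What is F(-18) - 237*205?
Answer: -777359/16 ≈ -48585.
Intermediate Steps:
F(U) = 1/16
F(-18) - 237*205 = 1/16 - 237*205 = 1/16 - 48585 = -777359/16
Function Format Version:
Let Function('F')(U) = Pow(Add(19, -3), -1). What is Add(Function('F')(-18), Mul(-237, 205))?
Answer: Rational(-777359, 16) ≈ -48585.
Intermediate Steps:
Function('F')(U) = Rational(1, 16) (Function('F')(U) = Pow(16, -1) = Rational(1, 16))
Add(Function('F')(-18), Mul(-237, 205)) = Add(Rational(1, 16), Mul(-237, 205)) = Add(Rational(1, 16), -48585) = Rational(-777359, 16)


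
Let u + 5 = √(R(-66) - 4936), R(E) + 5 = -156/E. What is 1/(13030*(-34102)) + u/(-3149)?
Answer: 2221742151/1399255189940 - 5*I*√23903/34639 ≈ 0.0015878 - 0.022317*I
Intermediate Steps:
R(E) = -5 - 156/E
u = -5 + 5*I*√23903/11 (u = -5 + √((-5 - 156/(-66)) - 4936) = -5 + √((-5 - 156*(-1/66)) - 4936) = -5 + √((-5 + 26/11) - 4936) = -5 + √(-29/11 - 4936) = -5 + √(-54325/11) = -5 + 5*I*√23903/11 ≈ -5.0 + 70.275*I)
1/(13030*(-34102)) + u/(-3149) = 1/(13030*(-34102)) + (-5 + 5*I*√23903/11)/(-3149) = (1/13030)*(-1/34102) + (-5 + 5*I*√23903/11)*(-1/3149) = -1/444349060 + (5/3149 - 5*I*√23903/34639) = 2221742151/1399255189940 - 5*I*√23903/34639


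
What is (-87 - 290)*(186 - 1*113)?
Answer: -27521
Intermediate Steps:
(-87 - 290)*(186 - 1*113) = -377*(186 - 113) = -377*73 = -27521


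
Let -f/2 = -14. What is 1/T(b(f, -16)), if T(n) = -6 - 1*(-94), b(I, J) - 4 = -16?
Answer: 1/88 ≈ 0.011364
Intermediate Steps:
f = 28 (f = -2*(-14) = 28)
b(I, J) = -12 (b(I, J) = 4 - 16 = -12)
T(n) = 88 (T(n) = -6 + 94 = 88)
1/T(b(f, -16)) = 1/88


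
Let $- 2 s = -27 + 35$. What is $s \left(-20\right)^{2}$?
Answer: $-1600$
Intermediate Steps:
$s = -4$ ($s = - \frac{-27 + 35}{2} = \left(- \frac{1}{2}\right) 8 = -4$)
$s \left(-20\right)^{2} = - 4 \left(-20\right)^{2} = \left(-4\right) 400 = -1600$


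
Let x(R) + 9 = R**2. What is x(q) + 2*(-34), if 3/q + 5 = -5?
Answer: -7691/100 ≈ -76.910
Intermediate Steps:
q = -3/10 (q = 3/(-5 - 5) = 3/(-10) = 3*(-1/10) = -3/10 ≈ -0.30000)
x(R) = -9 + R**2
x(q) + 2*(-34) = (-9 + (-3/10)**2) + 2*(-34) = (-9 + 9/100) - 68 = -891/100 - 68 = -7691/100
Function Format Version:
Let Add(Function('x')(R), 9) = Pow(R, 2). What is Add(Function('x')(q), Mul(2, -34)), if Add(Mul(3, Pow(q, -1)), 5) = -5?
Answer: Rational(-7691, 100) ≈ -76.910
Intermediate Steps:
q = Rational(-3, 10) (q = Mul(3, Pow(Add(-5, -5), -1)) = Mul(3, Pow(-10, -1)) = Mul(3, Rational(-1, 10)) = Rational(-3, 10) ≈ -0.30000)
Function('x')(R) = Add(-9, Pow(R, 2))
Add(Function('x')(q), Mul(2, -34)) = Add(Add(-9, Pow(Rational(-3, 10), 2)), Mul(2, -34)) = Add(Add(-9, Rational(9, 100)), -68) = Add(Rational(-891, 100), -68) = Rational(-7691, 100)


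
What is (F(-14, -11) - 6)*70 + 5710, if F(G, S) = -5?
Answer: 4940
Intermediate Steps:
(F(-14, -11) - 6)*70 + 5710 = (-5 - 6)*70 + 5710 = -11*70 + 5710 = -770 + 5710 = 4940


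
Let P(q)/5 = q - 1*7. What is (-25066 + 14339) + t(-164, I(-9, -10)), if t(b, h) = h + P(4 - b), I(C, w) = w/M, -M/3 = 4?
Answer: -59527/6 ≈ -9921.2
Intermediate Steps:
M = -12 (M = -3*4 = -12)
P(q) = -35 + 5*q (P(q) = 5*(q - 1*7) = 5*(q - 7) = 5*(-7 + q) = -35 + 5*q)
I(C, w) = -w/12 (I(C, w) = w/(-12) = w*(-1/12) = -w/12)
t(b, h) = -15 + h - 5*b (t(b, h) = h + (-35 + 5*(4 - b)) = h + (-35 + (20 - 5*b)) = h + (-15 - 5*b) = -15 + h - 5*b)
(-25066 + 14339) + t(-164, I(-9, -10)) = (-25066 + 14339) + (-15 - 1/12*(-10) - 5*(-164)) = -10727 + (-15 + ⅚ + 820) = -10727 + 4835/6 = -59527/6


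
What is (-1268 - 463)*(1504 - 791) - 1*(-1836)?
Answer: -1232367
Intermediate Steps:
(-1268 - 463)*(1504 - 791) - 1*(-1836) = -1731*713 + 1836 = -1234203 + 1836 = -1232367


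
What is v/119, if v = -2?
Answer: -2/119 ≈ -0.016807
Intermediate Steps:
v/119 = -2/119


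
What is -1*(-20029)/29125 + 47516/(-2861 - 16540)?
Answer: -995320871/565054125 ≈ -1.7615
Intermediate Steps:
-1*(-20029)/29125 + 47516/(-2861 - 16540) = 20029*(1/29125) + 47516/(-19401) = 20029/29125 + 47516*(-1/19401) = 20029/29125 - 47516/19401 = -995320871/565054125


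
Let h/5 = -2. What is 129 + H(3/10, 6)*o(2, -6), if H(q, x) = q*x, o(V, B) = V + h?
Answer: 573/5 ≈ 114.60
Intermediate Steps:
h = -10 (h = 5*(-2) = -10)
o(V, B) = -10 + V (o(V, B) = V - 10 = -10 + V)
129 + H(3/10, 6)*o(2, -6) = 129 + ((3/10)*6)*(-10 + 2) = 129 + ((3*(⅒))*6)*(-8) = 129 + ((3/10)*6)*(-8) = 129 + (9/5)*(-8) = 129 - 72/5 = 573/5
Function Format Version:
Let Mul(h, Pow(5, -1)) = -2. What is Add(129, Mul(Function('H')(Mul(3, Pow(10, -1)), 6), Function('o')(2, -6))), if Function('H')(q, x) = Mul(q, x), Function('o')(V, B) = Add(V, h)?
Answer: Rational(573, 5) ≈ 114.60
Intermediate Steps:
h = -10 (h = Mul(5, -2) = -10)
Function('o')(V, B) = Add(-10, V) (Function('o')(V, B) = Add(V, -10) = Add(-10, V))
Add(129, Mul(Function('H')(Mul(3, Pow(10, -1)), 6), Function('o')(2, -6))) = Add(129, Mul(Mul(Mul(3, Pow(10, -1)), 6), Add(-10, 2))) = Add(129, Mul(Mul(Mul(3, Rational(1, 10)), 6), -8)) = Add(129, Mul(Mul(Rational(3, 10), 6), -8)) = Add(129, Mul(Rational(9, 5), -8)) = Add(129, Rational(-72, 5)) = Rational(573, 5)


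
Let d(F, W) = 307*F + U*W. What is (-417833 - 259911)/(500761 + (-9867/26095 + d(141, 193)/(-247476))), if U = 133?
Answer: -1094198409571920/808463330040227 ≈ -1.3534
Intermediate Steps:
d(F, W) = 133*W + 307*F (d(F, W) = 307*F + 133*W = 133*W + 307*F)
(-417833 - 259911)/(500761 + (-9867/26095 + d(141, 193)/(-247476))) = (-417833 - 259911)/(500761 + (-9867/26095 + (133*193 + 307*141)/(-247476))) = -677744/(500761 + (-9867*1/26095 + (25669 + 43287)*(-1/247476))) = -677744/(500761 + (-9867/26095 + 68956*(-1/247476))) = -677744/(500761 + (-9867/26095 - 17239/61869)) = -677744/(500761 - 1060313128/1614471555) = -677744/808463330040227/1614471555 = -677744*1614471555/808463330040227 = -1094198409571920/808463330040227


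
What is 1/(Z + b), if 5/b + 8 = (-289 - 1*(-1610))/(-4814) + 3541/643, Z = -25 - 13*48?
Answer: -1713249/1114994003 ≈ -0.0015366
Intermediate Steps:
Z = -649 (Z = -25 - 624 = -649)
b = -3095402/1713249 (b = 5/(-8 + ((-289 - 1*(-1610))/(-4814) + 3541/643)) = 5/(-8 + ((-289 + 1610)*(-1/4814) + 3541*(1/643))) = 5/(-8 + (1321*(-1/4814) + 3541/643)) = 5/(-8 + (-1321/4814 + 3541/643)) = 5/(-8 + 16196971/3095402) = 5/(-8566245/3095402) = 5*(-3095402/8566245) = -3095402/1713249 ≈ -1.8067)
1/(Z + b) = 1/(-649 - 3095402/1713249) = 1/(-1114994003/1713249) = -1713249/1114994003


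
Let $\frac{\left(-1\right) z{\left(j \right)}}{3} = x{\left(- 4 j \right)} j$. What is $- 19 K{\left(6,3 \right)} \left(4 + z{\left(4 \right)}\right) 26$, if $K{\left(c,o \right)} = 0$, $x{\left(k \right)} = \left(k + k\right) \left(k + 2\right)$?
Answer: $0$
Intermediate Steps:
$x{\left(k \right)} = 2 k \left(2 + k\right)$
$z{\left(j \right)} = 24 j^{2} \left(2 - 4 j\right)$ ($z{\left(j \right)} = - 3 \cdot 2 \left(- 4 j\right) \left(2 - 4 j\right) j = - 3 - 8 j \left(2 - 4 j\right) j = - 3 \left(- 8 j^{2} \left(2 - 4 j\right)\right) = 24 j^{2} \left(2 - 4 j\right)$)
$- 19 K{\left(6,3 \right)} \left(4 + z{\left(4 \right)}\right) 26 = - 19 \cdot 0 \left(4 + 4^{2} \left(48 - 384\right)\right) 26 = - 19 \cdot 0 \left(4 + 16 \left(48 - 384\right)\right) 26 = - 19 \cdot 0 \left(4 + 16 \left(-336\right)\right) 26 = - 19 \cdot 0 \left(4 - 5376\right) 26 = - 19 \cdot 0 \left(-5372\right) 26 = \left(-19\right) 0 \cdot 26 = 0 \cdot 26 = 0$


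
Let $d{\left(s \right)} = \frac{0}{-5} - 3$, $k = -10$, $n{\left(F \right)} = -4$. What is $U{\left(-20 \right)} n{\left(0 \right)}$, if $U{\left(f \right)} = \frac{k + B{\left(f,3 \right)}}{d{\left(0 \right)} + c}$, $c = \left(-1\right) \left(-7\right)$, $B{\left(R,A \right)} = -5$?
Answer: $15$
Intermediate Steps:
$c = 7$
$d{\left(s \right)} = -3$ ($d{\left(s \right)} = 0 \left(- \frac{1}{5}\right) - 3 = 0 - 3 = -3$)
$U{\left(f \right)} = - \frac{15}{4}$ ($U{\left(f \right)} = \frac{-10 - 5}{-3 + 7} = - \frac{15}{4}$)
$U{\left(-20 \right)} n{\left(0 \right)} = \left(- \frac{15}{4}\right) \left(-4\right) = 15$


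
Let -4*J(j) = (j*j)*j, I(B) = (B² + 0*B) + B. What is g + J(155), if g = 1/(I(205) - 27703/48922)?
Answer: -7693333437727687/8263793428 ≈ -9.3097e+5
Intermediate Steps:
I(B) = B + B² (I(B) = (B² + 0) + B = B² + B = B + B²)
J(j) = -j³/4 (J(j) = -j*j*j/4 = -j²*j/4 = -j³/4)
g = 48922/2065948357 (g = 1/(205*(1 + 205) - 27703/48922) = 1/(205*206 - 27703*1/48922) = 1/(42230 - 27703/48922) = 1/(2065948357/48922) = 48922/2065948357 ≈ 2.3680e-5)
g + J(155) = 48922/2065948357 - ¼*155³ = 48922/2065948357 - ¼*3723875 = 48922/2065948357 - 3723875/4 = -7693333437727687/8263793428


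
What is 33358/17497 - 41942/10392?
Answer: -193601419/90914412 ≈ -2.1295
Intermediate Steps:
33358/17497 - 41942/10392 = 33358*(1/17497) - 41942*1/10392 = 33358/17497 - 20971/5196 = -193601419/90914412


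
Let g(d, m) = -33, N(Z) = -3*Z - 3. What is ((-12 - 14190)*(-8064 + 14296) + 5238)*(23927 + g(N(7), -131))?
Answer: -2114657851644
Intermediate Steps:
N(Z) = -3 - 3*Z
((-12 - 14190)*(-8064 + 14296) + 5238)*(23927 + g(N(7), -131)) = ((-12 - 14190)*(-8064 + 14296) + 5238)*(23927 - 33) = (-14202*6232 + 5238)*23894 = (-88506864 + 5238)*23894 = -88501626*23894 = -2114657851644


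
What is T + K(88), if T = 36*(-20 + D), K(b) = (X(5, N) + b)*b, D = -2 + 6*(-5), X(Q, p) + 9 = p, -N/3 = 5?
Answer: 3760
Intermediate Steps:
N = -15 (N = -3*5 = -15)
X(Q, p) = -9 + p
D = -32 (D = -2 - 30 = -32)
K(b) = b*(-24 + b) (K(b) = ((-9 - 15) + b)*b = (-24 + b)*b = b*(-24 + b))
T = -1872 (T = 36*(-20 - 32) = 36*(-52) = -1872)
T + K(88) = -1872 + 88*(-24 + 88) = -1872 + 88*64 = -1872 + 5632 = 3760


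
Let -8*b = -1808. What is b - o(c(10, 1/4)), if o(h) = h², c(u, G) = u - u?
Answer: 226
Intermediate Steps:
c(u, G) = 0
b = 226 (b = -⅛*(-1808) = 226)
b - o(c(10, 1/4)) = 226 - 1*0² = 226 - 1*0 = 226 + 0 = 226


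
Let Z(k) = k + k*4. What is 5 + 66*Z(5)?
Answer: 1655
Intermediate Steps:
Z(k) = 5*k (Z(k) = k + 4*k = 5*k)
5 + 66*Z(5) = 5 + 66*(5*5) = 5 + 66*25 = 5 + 1650 = 1655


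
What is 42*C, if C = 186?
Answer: 7812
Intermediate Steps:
42*C = 42*186 = 7812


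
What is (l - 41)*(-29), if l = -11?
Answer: 1508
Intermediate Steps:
(l - 41)*(-29) = (-11 - 41)*(-29) = -52*(-29) = 1508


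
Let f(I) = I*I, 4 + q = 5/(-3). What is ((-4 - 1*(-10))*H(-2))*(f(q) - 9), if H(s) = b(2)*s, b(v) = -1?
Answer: 832/3 ≈ 277.33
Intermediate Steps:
q = -17/3 (q = -4 + 5/(-3) = -4 + 5*(-⅓) = -4 - 5/3 = -17/3 ≈ -5.6667)
f(I) = I²
H(s) = -s
((-4 - 1*(-10))*H(-2))*(f(q) - 9) = ((-4 - 1*(-10))*(-1*(-2)))*((-17/3)² - 9) = ((-4 + 10)*2)*(289/9 - 9) = (6*2)*(208/9) = 12*(208/9) = 832/3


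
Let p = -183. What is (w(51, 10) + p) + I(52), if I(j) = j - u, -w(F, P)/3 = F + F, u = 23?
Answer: -460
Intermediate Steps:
w(F, P) = -6*F (w(F, P) = -3*(F + F) = -6*F)
I(j) = -23 + j (I(j) = j - 1*23 = j - 23 = -23 + j)
(w(51, 10) + p) + I(52) = (-6*51 - 183) + (-23 + 52) = (-306 - 183) + 29 = -489 + 29 = -460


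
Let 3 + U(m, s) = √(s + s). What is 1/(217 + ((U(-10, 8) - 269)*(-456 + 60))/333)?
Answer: 37/19821 ≈ 0.0018667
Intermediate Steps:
U(m, s) = -3 + √2*√s (U(m, s) = -3 + √(s + s) = -3 + √(2*s) = -3 + √2*√s)
1/(217 + ((U(-10, 8) - 269)*(-456 + 60))/333) = 1/(217 + (((-3 + √2*√8) - 269)*(-456 + 60))/333) = 1/(217 + (((-3 + √2*(2*√2)) - 269)*(-396))*(1/333)) = 1/(217 + (((-3 + 4) - 269)*(-396))*(1/333)) = 1/(217 + ((1 - 269)*(-396))*(1/333)) = 1/(217 - 268*(-396)*(1/333)) = 1/(217 + 106128*(1/333)) = 1/(217 + 11792/37) = 1/(19821/37) = 37/19821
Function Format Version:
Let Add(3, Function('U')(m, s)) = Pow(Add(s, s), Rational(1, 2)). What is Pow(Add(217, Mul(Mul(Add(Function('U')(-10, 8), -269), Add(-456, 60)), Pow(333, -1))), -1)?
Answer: Rational(37, 19821) ≈ 0.0018667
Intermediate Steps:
Function('U')(m, s) = Add(-3, Mul(Pow(2, Rational(1, 2)), Pow(s, Rational(1, 2)))) (Function('U')(m, s) = Add(-3, Pow(Add(s, s), Rational(1, 2))) = Add(-3, Pow(Mul(2, s), Rational(1, 2))) = Add(-3, Mul(Pow(2, Rational(1, 2)), Pow(s, Rational(1, 2)))))
Pow(Add(217, Mul(Mul(Add(Function('U')(-10, 8), -269), Add(-456, 60)), Pow(333, -1))), -1) = Pow(Add(217, Mul(Mul(Add(Add(-3, Mul(Pow(2, Rational(1, 2)), Pow(8, Rational(1, 2)))), -269), Add(-456, 60)), Pow(333, -1))), -1) = Pow(Add(217, Mul(Mul(Add(Add(-3, Mul(Pow(2, Rational(1, 2)), Mul(2, Pow(2, Rational(1, 2))))), -269), -396), Rational(1, 333))), -1) = Pow(Add(217, Mul(Mul(Add(Add(-3, 4), -269), -396), Rational(1, 333))), -1) = Pow(Add(217, Mul(Mul(Add(1, -269), -396), Rational(1, 333))), -1) = Pow(Add(217, Mul(Mul(-268, -396), Rational(1, 333))), -1) = Pow(Add(217, Mul(106128, Rational(1, 333))), -1) = Pow(Add(217, Rational(11792, 37)), -1) = Pow(Rational(19821, 37), -1) = Rational(37, 19821)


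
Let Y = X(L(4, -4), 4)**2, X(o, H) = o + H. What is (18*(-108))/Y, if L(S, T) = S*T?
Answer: -27/2 ≈ -13.500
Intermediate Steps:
X(o, H) = H + o
Y = 144 (Y = (4 + 4*(-4))**2 = (4 - 16)**2 = (-12)**2 = 144)
(18*(-108))/Y = (18*(-108))/144 = (1/144)*(-1944) = -27/2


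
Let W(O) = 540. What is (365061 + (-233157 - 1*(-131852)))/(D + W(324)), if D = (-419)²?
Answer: 263756/176101 ≈ 1.4978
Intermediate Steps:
D = 175561
(365061 + (-233157 - 1*(-131852)))/(D + W(324)) = (365061 + (-233157 - 1*(-131852)))/(175561 + 540) = (365061 + (-233157 + 131852))/176101 = (365061 - 101305)*(1/176101) = 263756*(1/176101) = 263756/176101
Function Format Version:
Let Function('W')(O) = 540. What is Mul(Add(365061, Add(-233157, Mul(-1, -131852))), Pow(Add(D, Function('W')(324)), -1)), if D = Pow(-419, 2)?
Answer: Rational(263756, 176101) ≈ 1.4978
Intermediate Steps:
D = 175561
Mul(Add(365061, Add(-233157, Mul(-1, -131852))), Pow(Add(D, Function('W')(324)), -1)) = Mul(Add(365061, Add(-233157, Mul(-1, -131852))), Pow(Add(175561, 540), -1)) = Mul(Add(365061, Add(-233157, 131852)), Pow(176101, -1)) = Mul(Add(365061, -101305), Rational(1, 176101)) = Mul(263756, Rational(1, 176101)) = Rational(263756, 176101)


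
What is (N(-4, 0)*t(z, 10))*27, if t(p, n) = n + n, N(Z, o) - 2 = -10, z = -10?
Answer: -4320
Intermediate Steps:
N(Z, o) = -8 (N(Z, o) = 2 - 10 = -8)
t(p, n) = 2*n
(N(-4, 0)*t(z, 10))*27 = -16*10*27 = -8*20*27 = -160*27 = -4320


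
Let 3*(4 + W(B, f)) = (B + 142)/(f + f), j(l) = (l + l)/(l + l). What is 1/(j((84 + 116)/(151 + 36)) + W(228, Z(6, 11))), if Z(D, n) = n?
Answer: 33/86 ≈ 0.38372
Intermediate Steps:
j(l) = 1 (j(l) = (2*l)/((2*l)) = (2*l)*(1/(2*l)) = 1)
W(B, f) = -4 + (142 + B)/(6*f) (W(B, f) = -4 + ((B + 142)/(f + f))/3 = -4 + ((142 + B)/((2*f)))/3 = -4 + ((142 + B)*(1/(2*f)))/3 = -4 + ((142 + B)/(2*f))/3 = -4 + (142 + B)/(6*f))
1/(j((84 + 116)/(151 + 36)) + W(228, Z(6, 11))) = 1/(1 + (⅙)*(142 + 228 - 24*11)/11) = 1/(1 + (⅙)*(1/11)*(142 + 228 - 264)) = 1/(1 + (⅙)*(1/11)*106) = 1/(1 + 53/33) = 1/(86/33) = 33/86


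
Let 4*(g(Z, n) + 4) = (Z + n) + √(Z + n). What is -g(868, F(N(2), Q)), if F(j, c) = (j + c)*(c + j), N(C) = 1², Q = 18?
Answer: -1213/4 - √1229/4 ≈ -312.01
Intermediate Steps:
N(C) = 1
F(j, c) = (c + j)² (F(j, c) = (c + j)*(c + j) = (c + j)²)
g(Z, n) = -4 + Z/4 + n/4 + √(Z + n)/4 (g(Z, n) = -4 + ((Z + n) + √(Z + n))/4 = -4 + (Z + n + √(Z + n))/4 = -4 + (Z/4 + n/4 + √(Z + n)/4) = -4 + Z/4 + n/4 + √(Z + n)/4)
-g(868, F(N(2), Q)) = -(-4 + (¼)*868 + (18 + 1)²/4 + √(868 + (18 + 1)²)/4) = -(-4 + 217 + (¼)*19² + √(868 + 19²)/4) = -(-4 + 217 + (¼)*361 + √(868 + 361)/4) = -(-4 + 217 + 361/4 + √1229/4) = -(1213/4 + √1229/4) = -1213/4 - √1229/4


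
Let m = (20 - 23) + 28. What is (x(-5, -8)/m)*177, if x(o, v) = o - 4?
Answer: -1593/25 ≈ -63.720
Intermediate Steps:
x(o, v) = -4 + o
m = 25 (m = -3 + 28 = 25)
(x(-5, -8)/m)*177 = ((-4 - 5)/25)*177 = -9*1/25*177 = -9/25*177 = -1593/25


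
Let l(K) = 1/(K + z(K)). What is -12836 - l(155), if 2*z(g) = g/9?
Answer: -37802038/2945 ≈ -12836.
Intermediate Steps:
z(g) = g/18 (z(g) = (g/9)/2 = g/18)
l(K) = 18/(19*K) (l(K) = 1/(K + K/18) = 1/(19*K/18) = 18/(19*K))
-12836 - l(155) = -12836 - 18/(19*155) = -12836 - 1*18/2945 = -12836 - 18/2945 = -37802038/2945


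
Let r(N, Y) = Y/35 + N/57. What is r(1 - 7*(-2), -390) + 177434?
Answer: 23597275/133 ≈ 1.7742e+5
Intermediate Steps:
r(N, Y) = Y/35 + N/57 (r(N, Y) = Y*(1/35) + N*(1/57) = Y/35 + N/57)
r(1 - 7*(-2), -390) + 177434 = ((1/35)*(-390) + (1 - 7*(-2))/57) + 177434 = (-78/7 + (1 + 14)/57) + 177434 = (-78/7 + (1/57)*15) + 177434 = (-78/7 + 5/19) + 177434 = -1447/133 + 177434 = 23597275/133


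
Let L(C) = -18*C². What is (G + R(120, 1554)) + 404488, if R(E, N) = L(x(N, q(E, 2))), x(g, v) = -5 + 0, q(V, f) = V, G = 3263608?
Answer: 3667646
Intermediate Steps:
x(g, v) = -5
R(E, N) = -450 (R(E, N) = -18*(-5)² = -18*25 = -450)
(G + R(120, 1554)) + 404488 = (3263608 - 450) + 404488 = 3263158 + 404488 = 3667646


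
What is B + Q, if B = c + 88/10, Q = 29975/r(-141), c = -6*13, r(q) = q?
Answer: -198661/705 ≈ -281.79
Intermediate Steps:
c = -78
Q = -29975/141 (Q = 29975/(-141) = 29975*(-1/141) = -29975/141 ≈ -212.59)
B = -346/5 (B = -78 + 88/10 = -78 + 88*(⅒) = -78 + 44/5 = -346/5 ≈ -69.200)
B + Q = -346/5 - 29975/141 = -198661/705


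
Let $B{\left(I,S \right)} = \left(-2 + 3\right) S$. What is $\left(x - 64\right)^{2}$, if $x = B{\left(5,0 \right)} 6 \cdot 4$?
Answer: $4096$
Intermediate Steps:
$B{\left(I,S \right)} = S$ ($B{\left(I,S \right)} = 1 S = S$)
$x = 0$ ($x = 0 \cdot 6 \cdot 4 = 0 \cdot 4 = 0$)
$\left(x - 64\right)^{2} = \left(0 - 64\right)^{2} = \left(-64\right)^{2} = 4096$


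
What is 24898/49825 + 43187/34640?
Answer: 602851799/345187600 ≈ 1.7464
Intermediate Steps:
24898/49825 + 43187/34640 = 602851799/345187600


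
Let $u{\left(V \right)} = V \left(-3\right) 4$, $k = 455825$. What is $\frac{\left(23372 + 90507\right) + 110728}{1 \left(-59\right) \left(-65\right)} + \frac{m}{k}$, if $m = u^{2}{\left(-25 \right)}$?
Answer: $\frac{4109065431}{69923555} \approx 58.765$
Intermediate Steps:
$u{\left(V \right)} = - 12 V$ ($u{\left(V \right)} = - 3 V 4 = - 12 V$)
$m = 90000$ ($m = \left(\left(-12\right) \left(-25\right)\right)^{2} = 300^{2} = 90000$)
$\frac{\left(23372 + 90507\right) + 110728}{1 \left(-59\right) \left(-65\right)} + \frac{m}{k} = \frac{\left(23372 + 90507\right) + 110728}{1 \left(-59\right) \left(-65\right)} + \frac{90000}{455825} = \frac{113879 + 110728}{\left(-59\right) \left(-65\right)} + 90000 \cdot \frac{1}{455825} = \frac{224607}{3835} + \frac{3600}{18233} = \frac{4109065431}{69923555}$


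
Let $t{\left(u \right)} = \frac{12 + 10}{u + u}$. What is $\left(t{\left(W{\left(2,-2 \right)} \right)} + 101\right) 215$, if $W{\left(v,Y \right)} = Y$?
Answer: $\frac{41065}{2} \approx 20533.0$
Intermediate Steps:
$t{\left(u \right)} = \frac{11}{u}$ ($t{\left(u \right)} = \frac{22}{2 u} = 22 \frac{1}{2 u} = \frac{11}{u}$)
$\left(t{\left(W{\left(2,-2 \right)} \right)} + 101\right) 215 = \left(\frac{11}{-2} + 101\right) 215 = \left(11 \left(- \frac{1}{2}\right) + 101\right) 215 = \left(- \frac{11}{2} + 101\right) 215 = \frac{191}{2} \cdot 215 = \frac{41065}{2}$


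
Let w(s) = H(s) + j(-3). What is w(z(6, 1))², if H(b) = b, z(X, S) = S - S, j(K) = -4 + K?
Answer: 49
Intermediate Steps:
z(X, S) = 0
w(s) = -7 + s (w(s) = s + (-4 - 3) = s - 7 = -7 + s)
w(z(6, 1))² = (-7 + 0)² = (-7)² = 49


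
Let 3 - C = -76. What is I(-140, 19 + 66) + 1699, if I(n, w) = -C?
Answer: 1620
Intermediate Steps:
C = 79 (C = 3 - 1*(-76) = 3 + 76 = 79)
I(n, w) = -79 (I(n, w) = -1*79 = -79)
I(-140, 19 + 66) + 1699 = -79 + 1699 = 1620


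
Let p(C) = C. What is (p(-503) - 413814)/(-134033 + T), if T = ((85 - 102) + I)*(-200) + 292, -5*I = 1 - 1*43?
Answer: 414317/132021 ≈ 3.1383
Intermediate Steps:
I = 42/5 (I = -(1 - 1*43)/5 = -(1 - 43)/5 = -1/5*(-42) = 42/5 ≈ 8.4000)
T = 2012 (T = ((85 - 102) + 42/5)*(-200) + 292 = (-17 + 42/5)*(-200) + 292 = -43/5*(-200) + 292 = 1720 + 292 = 2012)
(p(-503) - 413814)/(-134033 + T) = (-503 - 413814)/(-134033 + 2012) = -414317/(-132021) = -414317*(-1/132021) = 414317/132021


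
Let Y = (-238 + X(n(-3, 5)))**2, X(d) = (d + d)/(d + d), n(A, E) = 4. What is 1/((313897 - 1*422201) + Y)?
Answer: -1/52135 ≈ -1.9181e-5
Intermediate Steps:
X(d) = 1 (X(d) = (2*d)/((2*d)) = (2*d)*(1/(2*d)) = 1)
Y = 56169 (Y = (-238 + 1)**2 = (-237)**2 = 56169)
1/((313897 - 1*422201) + Y) = 1/((313897 - 1*422201) + 56169) = 1/((313897 - 422201) + 56169) = 1/(-108304 + 56169) = 1/(-52135) = -1/52135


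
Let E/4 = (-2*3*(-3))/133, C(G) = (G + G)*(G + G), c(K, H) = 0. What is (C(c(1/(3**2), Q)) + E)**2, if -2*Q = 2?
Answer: 5184/17689 ≈ 0.29306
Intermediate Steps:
Q = -1 (Q = -1/2*2 = -1)
C(G) = 4*G**2 (C(G) = (2*G)*(2*G) = 4*G**2)
E = 72/133 (E = 4*((-2*3*(-3))/133) = 4*(-6*(-3)*(1/133)) = 4*(18*(1/133)) = 4*(18/133) = 72/133 ≈ 0.54135)
(C(c(1/(3**2), Q)) + E)**2 = (4*0**2 + 72/133)**2 = (4*0 + 72/133)**2 = (0 + 72/133)**2 = (72/133)**2 = 5184/17689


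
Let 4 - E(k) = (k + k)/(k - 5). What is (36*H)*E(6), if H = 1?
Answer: -288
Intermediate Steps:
E(k) = 4 - 2*k/(-5 + k) (E(k) = 4 - (k + k)/(k - 5) = 4 - 2*k/(-5 + k))
(36*H)*E(6) = (36*1)*(2*(-10 + 6)/(-5 + 6)) = 36*(2*(-4)/1) = 36*(2*1*(-4)) = 36*(-8) = -288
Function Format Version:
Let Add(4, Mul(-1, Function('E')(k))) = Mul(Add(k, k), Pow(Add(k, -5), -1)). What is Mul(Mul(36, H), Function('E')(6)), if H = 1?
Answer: -288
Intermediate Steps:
Function('E')(k) = Add(4, Mul(-2, k, Pow(Add(-5, k), -1))) (Function('E')(k) = Add(4, Mul(-1, Mul(Add(k, k), Pow(Add(k, -5), -1)))) = Add(4, Mul(-1, Mul(Mul(2, k), Pow(Add(-5, k), -1)))) = Add(4, Mul(-1, Mul(2, k, Pow(Add(-5, k), -1)))) = Add(4, Mul(-2, k, Pow(Add(-5, k), -1))))
Mul(Mul(36, H), Function('E')(6)) = Mul(Mul(36, 1), Mul(2, Pow(Add(-5, 6), -1), Add(-10, 6))) = Mul(36, Mul(2, Pow(1, -1), -4)) = Mul(36, Mul(2, 1, -4)) = Mul(36, -8) = -288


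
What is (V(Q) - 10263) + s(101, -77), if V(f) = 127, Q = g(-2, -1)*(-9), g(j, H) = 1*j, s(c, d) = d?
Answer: -10213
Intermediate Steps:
g(j, H) = j
Q = 18 (Q = -2*(-9) = 18)
(V(Q) - 10263) + s(101, -77) = (127 - 10263) - 77 = -10136 - 77 = -10213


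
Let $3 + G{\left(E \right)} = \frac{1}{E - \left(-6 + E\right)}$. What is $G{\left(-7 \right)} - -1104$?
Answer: $\frac{6607}{6} \approx 1101.2$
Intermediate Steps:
$G{\left(E \right)} = - \frac{17}{6}$ ($G{\left(E \right)} = -3 + \frac{1}{E - \left(-6 + E\right)} = -3 + \frac{1}{6} = - \frac{17}{6}$)
$G{\left(-7 \right)} - -1104 = - \frac{17}{6} - -1104 = - \frac{17}{6} + 1104 = \frac{6607}{6}$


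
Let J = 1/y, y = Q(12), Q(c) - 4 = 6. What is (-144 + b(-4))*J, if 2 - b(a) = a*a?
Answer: -79/5 ≈ -15.800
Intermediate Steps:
Q(c) = 10 (Q(c) = 4 + 6 = 10)
b(a) = 2 - a² (b(a) = 2 - a*a = 2 - a²)
y = 10
J = ⅒ (J = 1/10 = 1*(⅒) = ⅒ ≈ 0.10000)
(-144 + b(-4))*J = (-144 + (2 - 1*(-4)²))*(⅒) = (-144 + (2 - 1*16))*(⅒) = (-144 + (2 - 16))*(⅒) = (-144 - 14)*(⅒) = -158*⅒ = -79/5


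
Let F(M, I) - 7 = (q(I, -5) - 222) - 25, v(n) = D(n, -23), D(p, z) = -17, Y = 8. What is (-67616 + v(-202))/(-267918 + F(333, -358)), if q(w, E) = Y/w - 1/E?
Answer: 60531535/240001251 ≈ 0.25221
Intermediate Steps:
v(n) = -17
q(w, E) = -1/E + 8/w (q(w, E) = 8/w - 1/E = -1/E + 8/w)
F(M, I) = -1199/5 + 8/I (F(M, I) = 7 + (((-1/(-5) + 8/I) - 222) - 25) = 7 + (((-1*(-⅕) + 8/I) - 222) - 25) = 7 + (((⅕ + 8/I) - 222) - 25) = 7 + ((-1109/5 + 8/I) - 25) = 7 + (-1234/5 + 8/I) = -1199/5 + 8/I)
(-67616 + v(-202))/(-267918 + F(333, -358)) = (-67616 - 17)/(-267918 + (-1199/5 + 8/(-358))) = -67633/(-267918 + (-1199/5 + 8*(-1/358))) = -67633/(-267918 + (-1199/5 - 4/179)) = -67633/(-267918 - 214641/895) = -67633/(-240001251/895) = -67633*(-895/240001251) = 60531535/240001251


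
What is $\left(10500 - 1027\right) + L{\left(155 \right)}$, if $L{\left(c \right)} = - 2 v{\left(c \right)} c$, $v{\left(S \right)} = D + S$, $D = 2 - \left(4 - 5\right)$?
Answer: $-39507$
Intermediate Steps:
$D = 3$ ($D = 2 - -1 = 2 + 1 = 3$)
$v{\left(S \right)} = 3 + S$
$L{\left(c \right)} = c \left(-6 - 2 c\right)$ ($L{\left(c \right)} = - 2 \left(3 + c\right) c = \left(-6 - 2 c\right) c = c \left(-6 - 2 c\right)$)
$\left(10500 - 1027\right) + L{\left(155 \right)} = \left(10500 - 1027\right) - 310 \left(3 + 155\right) = 9473 - 310 \cdot 158 = 9473 - 48980 = -39507$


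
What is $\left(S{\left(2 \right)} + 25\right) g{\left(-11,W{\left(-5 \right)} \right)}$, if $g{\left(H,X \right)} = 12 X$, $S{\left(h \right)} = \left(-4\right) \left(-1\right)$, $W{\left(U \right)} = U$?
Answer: $-1740$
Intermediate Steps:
$S{\left(h \right)} = 4$
$\left(S{\left(2 \right)} + 25\right) g{\left(-11,W{\left(-5 \right)} \right)} = \left(4 + 25\right) 12 \left(-5\right) = 29 \left(-60\right) = -1740$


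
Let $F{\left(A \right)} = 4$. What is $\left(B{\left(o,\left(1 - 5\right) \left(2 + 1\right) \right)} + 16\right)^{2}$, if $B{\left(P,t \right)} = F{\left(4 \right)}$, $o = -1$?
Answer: $400$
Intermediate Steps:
$B{\left(P,t \right)} = 4$
$\left(B{\left(o,\left(1 - 5\right) \left(2 + 1\right) \right)} + 16\right)^{2} = \left(4 + 16\right)^{2} = 20^{2} = 400$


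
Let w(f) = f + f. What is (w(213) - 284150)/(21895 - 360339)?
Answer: 70931/84611 ≈ 0.83832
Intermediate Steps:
w(f) = 2*f
(w(213) - 284150)/(21895 - 360339) = (2*213 - 284150)/(21895 - 360339) = (426 - 284150)/(-338444) = -283724*(-1/338444) = 70931/84611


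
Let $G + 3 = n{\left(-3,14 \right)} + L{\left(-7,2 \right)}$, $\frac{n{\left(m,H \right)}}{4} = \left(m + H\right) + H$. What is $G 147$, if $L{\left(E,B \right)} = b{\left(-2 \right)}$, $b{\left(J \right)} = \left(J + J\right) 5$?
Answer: $11319$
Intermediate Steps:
$b{\left(J \right)} = 10 J$ ($b{\left(J \right)} = 2 J 5 = 10 J$)
$L{\left(E,B \right)} = -20$ ($L{\left(E,B \right)} = 10 \left(-2\right) = -20$)
$n{\left(m,H \right)} = 4 m + 8 H$ ($n{\left(m,H \right)} = 4 \left(\left(m + H\right) + H\right) = 4 \left(\left(H + m\right) + H\right) = 4 \left(m + 2 H\right) = 4 m + 8 H$)
$G = 77$ ($G = -3 + \left(\left(4 \left(-3\right) + 8 \cdot 14\right) - 20\right) = -3 + \left(\left(-12 + 112\right) - 20\right) = -3 + \left(100 - 20\right) = -3 + 80 = 77$)
$G 147 = 77 \cdot 147 = 11319$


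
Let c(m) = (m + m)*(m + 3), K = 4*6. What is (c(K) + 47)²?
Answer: 1803649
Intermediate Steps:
K = 24
c(m) = 2*m*(3 + m) (c(m) = (2*m)*(3 + m) = 2*m*(3 + m))
(c(K) + 47)² = (2*24*(3 + 24) + 47)² = (2*24*27 + 47)² = (1296 + 47)² = 1343² = 1803649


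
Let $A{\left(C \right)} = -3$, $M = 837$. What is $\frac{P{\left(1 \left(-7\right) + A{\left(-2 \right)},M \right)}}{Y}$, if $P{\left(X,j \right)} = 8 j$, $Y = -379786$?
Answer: $- \frac{3348}{189893} \approx -0.017631$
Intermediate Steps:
$\frac{P{\left(1 \left(-7\right) + A{\left(-2 \right)},M \right)}}{Y} = \frac{8 \cdot 837}{-379786} = 6696 \left(- \frac{1}{379786}\right) = - \frac{3348}{189893}$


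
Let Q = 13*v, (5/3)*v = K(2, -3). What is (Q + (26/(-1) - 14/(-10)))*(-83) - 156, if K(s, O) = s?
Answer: 591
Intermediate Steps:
v = 6/5 (v = (3/5)*2 = 6/5 ≈ 1.2000)
Q = 78/5 (Q = 13*(6/5) = 78/5 ≈ 15.600)
(Q + (26/(-1) - 14/(-10)))*(-83) - 156 = (78/5 + (26/(-1) - 14/(-10)))*(-83) - 156 = (78/5 + (26*(-1) - 14*(-1/10)))*(-83) - 156 = (78/5 + (-26 + 7/5))*(-83) - 156 = (78/5 - 123/5)*(-83) - 156 = -9*(-83) - 156 = 747 - 156 = 591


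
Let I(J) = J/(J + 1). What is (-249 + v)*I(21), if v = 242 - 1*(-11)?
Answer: 42/11 ≈ 3.8182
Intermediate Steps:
v = 253 (v = 242 + 11 = 253)
I(J) = J/(1 + J)
(-249 + v)*I(21) = (-249 + 253)*(21/(1 + 21)) = 4*(21/22) = 42/11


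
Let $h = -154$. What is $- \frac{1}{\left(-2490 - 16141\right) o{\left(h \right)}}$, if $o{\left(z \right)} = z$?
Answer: $- \frac{1}{2869174} \approx -3.4853 \cdot 10^{-7}$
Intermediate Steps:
$- \frac{1}{\left(-2490 - 16141\right) o{\left(h \right)}} = - \frac{1}{\left(-2490 - 16141\right) \left(-154\right)} = - \frac{-1}{\left(-18631\right) 154} = - \frac{\left(-1\right) \left(-1\right)}{18631 \cdot 154} = \left(-1\right) \frac{1}{2869174} = - \frac{1}{2869174}$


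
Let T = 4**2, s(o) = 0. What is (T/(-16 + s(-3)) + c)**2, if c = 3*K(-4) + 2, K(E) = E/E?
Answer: 16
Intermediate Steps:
K(E) = 1
T = 16
c = 5 (c = 3*1 + 2 = 3 + 2 = 5)
(T/(-16 + s(-3)) + c)**2 = (16/(-16 + 0) + 5)**2 = (16/(-16) + 5)**2 = (16*(-1/16) + 5)**2 = (-1 + 5)**2 = 4**2 = 16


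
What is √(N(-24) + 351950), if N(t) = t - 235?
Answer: √351691 ≈ 593.04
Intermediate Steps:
N(t) = -235 + t
√(N(-24) + 351950) = √((-235 - 24) + 351950) = √(-259 + 351950) = √351691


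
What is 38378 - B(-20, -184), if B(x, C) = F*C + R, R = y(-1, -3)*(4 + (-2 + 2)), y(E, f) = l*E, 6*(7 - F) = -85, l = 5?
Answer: 126878/3 ≈ 42293.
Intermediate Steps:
F = 127/6 (F = 7 - ⅙*(-85) = 7 + 85/6 = 127/6 ≈ 21.167)
y(E, f) = 5*E
R = -20 (R = (5*(-1))*(4 + (-2 + 2)) = -5*(4 + 0) = -5*4 = -20)
B(x, C) = -20 + 127*C/6 (B(x, C) = 127*C/6 - 20 = -20 + 127*C/6)
38378 - B(-20, -184) = 38378 - (-20 + (127/6)*(-184)) = 38378 - (-20 - 11684/3) = 38378 - 1*(-11744/3) = 38378 + 11744/3 = 126878/3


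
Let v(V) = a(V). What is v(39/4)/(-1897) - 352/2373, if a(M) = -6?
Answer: -93358/643083 ≈ -0.14517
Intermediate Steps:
v(V) = -6
v(39/4)/(-1897) - 352/2373 = -6/(-1897) - 352/2373 = -6*(-1/1897) - 352*1/2373 = 6/1897 - 352/2373 = -93358/643083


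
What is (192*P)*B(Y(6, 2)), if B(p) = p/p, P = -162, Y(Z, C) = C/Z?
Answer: -31104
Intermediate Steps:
B(p) = 1
(192*P)*B(Y(6, 2)) = (192*(-162))*1 = -31104*1 = -31104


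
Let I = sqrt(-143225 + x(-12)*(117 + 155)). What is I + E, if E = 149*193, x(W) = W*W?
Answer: 28757 + I*sqrt(104057) ≈ 28757.0 + 322.58*I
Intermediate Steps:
x(W) = W**2
I = I*sqrt(104057) (I = sqrt(-143225 + (-12)**2*(117 + 155)) = sqrt(-143225 + 144*272) = sqrt(-143225 + 39168) = sqrt(-104057) = I*sqrt(104057) ≈ 322.58*I)
E = 28757
I + E = I*sqrt(104057) + 28757 = 28757 + I*sqrt(104057)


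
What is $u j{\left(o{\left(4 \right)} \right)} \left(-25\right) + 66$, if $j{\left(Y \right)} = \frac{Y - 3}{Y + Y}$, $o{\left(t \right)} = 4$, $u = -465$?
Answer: $\frac{12153}{8} \approx 1519.1$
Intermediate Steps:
$j{\left(Y \right)} = \frac{-3 + Y}{2 Y}$
$u j{\left(o{\left(4 \right)} \right)} \left(-25\right) + 66 = - 465 \frac{-3 + 4}{2 \cdot 4} \left(-25\right) + 66 = - 465 \cdot \frac{1}{2} \cdot \frac{1}{4} \cdot 1 \left(-25\right) + 66 = - 465 \cdot \frac{1}{8} \left(-25\right) + 66 = \left(-465\right) \left(- \frac{25}{8}\right) + 66 = \frac{11625}{8} + 66 = \frac{12153}{8}$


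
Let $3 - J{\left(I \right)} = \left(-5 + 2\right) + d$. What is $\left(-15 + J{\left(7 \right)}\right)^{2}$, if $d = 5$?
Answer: $196$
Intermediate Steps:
$J{\left(I \right)} = 1$ ($J{\left(I \right)} = 3 - \left(\left(-5 + 2\right) + 5\right) = 3 - \left(-3 + 5\right) = 3 - 2 = 1$)
$\left(-15 + J{\left(7 \right)}\right)^{2} = \left(-15 + 1\right)^{2} = \left(-14\right)^{2} = 196$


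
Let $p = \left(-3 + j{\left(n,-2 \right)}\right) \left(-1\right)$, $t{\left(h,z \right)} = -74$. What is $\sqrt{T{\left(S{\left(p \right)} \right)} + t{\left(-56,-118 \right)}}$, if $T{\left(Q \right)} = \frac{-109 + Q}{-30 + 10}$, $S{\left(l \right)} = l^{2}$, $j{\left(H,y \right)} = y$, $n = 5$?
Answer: $\frac{i \sqrt{1745}}{5} \approx 8.3546 i$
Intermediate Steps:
$p = 5$ ($p = \left(-3 - 2\right) \left(-1\right) = \left(-5\right) \left(-1\right) = 5$)
$T{\left(Q \right)} = \frac{109}{20} - \frac{Q}{20}$ ($T{\left(Q \right)} = \frac{-109 + Q}{-20} = \left(-109 + Q\right) \left(- \frac{1}{20}\right) = \frac{109}{20} - \frac{Q}{20}$)
$\sqrt{T{\left(S{\left(p \right)} \right)} + t{\left(-56,-118 \right)}} = \sqrt{\left(\frac{109}{20} - \frac{5^{2}}{20}\right) - 74} = \sqrt{\left(\frac{109}{20} - \frac{5}{4}\right) - 74} = \sqrt{\frac{21}{5} - 74} = \sqrt{- \frac{349}{5}} = \frac{i \sqrt{1745}}{5}$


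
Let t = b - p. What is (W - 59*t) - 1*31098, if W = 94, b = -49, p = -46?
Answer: -30827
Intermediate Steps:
t = -3 (t = -49 - 1*(-46) = -49 + 46 = -3)
(W - 59*t) - 1*31098 = (94 - 59*(-3)) - 1*31098 = (94 + 177) - 31098 = 271 - 31098 = -30827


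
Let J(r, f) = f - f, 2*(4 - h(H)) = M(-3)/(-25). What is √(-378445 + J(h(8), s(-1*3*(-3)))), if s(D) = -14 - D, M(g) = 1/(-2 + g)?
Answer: I*√378445 ≈ 615.18*I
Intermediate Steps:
h(H) = 999/250 (h(H) = 4 - 1/(2*(-2 - 3)*(-25)) = 4 - (-1)/(2*(-5)*25) = 4 - (-1)*(-1)/(10*25) = 4 - ½*1/125 = 4 - 1/250 = 999/250)
J(r, f) = 0
√(-378445 + J(h(8), s(-1*3*(-3)))) = √(-378445 + 0) = √(-378445) = I*√378445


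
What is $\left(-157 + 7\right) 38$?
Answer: $-5700$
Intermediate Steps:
$\left(-157 + 7\right) 38 = \left(-150\right) 38 = -5700$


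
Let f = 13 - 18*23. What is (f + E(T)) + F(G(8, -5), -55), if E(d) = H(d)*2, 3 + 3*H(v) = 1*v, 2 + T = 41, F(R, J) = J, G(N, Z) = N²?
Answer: -432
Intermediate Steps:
f = -401 (f = 13 - 414 = -401)
T = 39 (T = -2 + 41 = 39)
H(v) = -1 + v/3 (H(v) = -1 + (1*v)/3 = -1 + v/3)
E(d) = -2 + 2*d/3 (E(d) = (-1 + d/3)*2 = -2 + 2*d/3)
(f + E(T)) + F(G(8, -5), -55) = (-401 + (-2 + (⅔)*39)) - 55 = (-401 + (-2 + 26)) - 55 = (-401 + 24) - 55 = -377 - 55 = -432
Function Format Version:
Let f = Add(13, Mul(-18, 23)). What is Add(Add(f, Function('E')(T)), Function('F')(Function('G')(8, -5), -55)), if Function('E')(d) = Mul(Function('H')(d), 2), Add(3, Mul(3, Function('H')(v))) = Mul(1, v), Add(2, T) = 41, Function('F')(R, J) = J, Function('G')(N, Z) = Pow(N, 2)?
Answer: -432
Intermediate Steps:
f = -401 (f = Add(13, -414) = -401)
T = 39 (T = Add(-2, 41) = 39)
Function('H')(v) = Add(-1, Mul(Rational(1, 3), v)) (Function('H')(v) = Add(-1, Mul(Rational(1, 3), Mul(1, v))) = Add(-1, Mul(Rational(1, 3), v)))
Function('E')(d) = Add(-2, Mul(Rational(2, 3), d)) (Function('E')(d) = Mul(Add(-1, Mul(Rational(1, 3), d)), 2) = Add(-2, Mul(Rational(2, 3), d)))
Add(Add(f, Function('E')(T)), Function('F')(Function('G')(8, -5), -55)) = Add(Add(-401, Add(-2, Mul(Rational(2, 3), 39))), -55) = Add(Add(-401, Add(-2, 26)), -55) = Add(Add(-401, 24), -55) = Add(-377, -55) = -432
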